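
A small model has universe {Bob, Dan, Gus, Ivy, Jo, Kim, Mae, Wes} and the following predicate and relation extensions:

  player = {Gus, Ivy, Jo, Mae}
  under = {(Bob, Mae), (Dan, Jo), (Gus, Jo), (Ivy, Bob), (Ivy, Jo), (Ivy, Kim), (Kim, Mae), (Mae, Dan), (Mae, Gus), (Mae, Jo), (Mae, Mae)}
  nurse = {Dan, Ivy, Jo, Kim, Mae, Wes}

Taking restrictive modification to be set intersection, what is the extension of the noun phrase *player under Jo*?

{Gus, Ivy, Mae}

⟦under Jo⟧ = {x : ⟨x, Jo⟩ ∈ ⟦under⟧} = {Dan, Gus, Ivy, Mae}
⟦player⟧ = {Gus, Ivy, Jo, Mae}
… ∩ ⟦under Jo⟧ = {Gus, Ivy, Jo, Mae} ∩ {Dan, Gus, Ivy, Mae} = {Gus, Ivy, Mae}
So ⟦player under Jo⟧ = {Gus, Ivy, Mae}.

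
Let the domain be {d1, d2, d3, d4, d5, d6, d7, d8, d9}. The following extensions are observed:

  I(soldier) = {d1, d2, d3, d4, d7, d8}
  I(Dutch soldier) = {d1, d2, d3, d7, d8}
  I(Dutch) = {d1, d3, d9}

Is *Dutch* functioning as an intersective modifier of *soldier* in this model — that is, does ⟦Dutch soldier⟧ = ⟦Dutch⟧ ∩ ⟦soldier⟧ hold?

⟦Dutch⟧ ∩ ⟦soldier⟧ = {d1, d3, d9} ∩ {d1, d2, d3, d4, d7, d8} = {d1, d3}
Observed ⟦Dutch soldier⟧ = {d1, d2, d3, d7, d8}.
These differ, so the modifier is not intersective in this model.

no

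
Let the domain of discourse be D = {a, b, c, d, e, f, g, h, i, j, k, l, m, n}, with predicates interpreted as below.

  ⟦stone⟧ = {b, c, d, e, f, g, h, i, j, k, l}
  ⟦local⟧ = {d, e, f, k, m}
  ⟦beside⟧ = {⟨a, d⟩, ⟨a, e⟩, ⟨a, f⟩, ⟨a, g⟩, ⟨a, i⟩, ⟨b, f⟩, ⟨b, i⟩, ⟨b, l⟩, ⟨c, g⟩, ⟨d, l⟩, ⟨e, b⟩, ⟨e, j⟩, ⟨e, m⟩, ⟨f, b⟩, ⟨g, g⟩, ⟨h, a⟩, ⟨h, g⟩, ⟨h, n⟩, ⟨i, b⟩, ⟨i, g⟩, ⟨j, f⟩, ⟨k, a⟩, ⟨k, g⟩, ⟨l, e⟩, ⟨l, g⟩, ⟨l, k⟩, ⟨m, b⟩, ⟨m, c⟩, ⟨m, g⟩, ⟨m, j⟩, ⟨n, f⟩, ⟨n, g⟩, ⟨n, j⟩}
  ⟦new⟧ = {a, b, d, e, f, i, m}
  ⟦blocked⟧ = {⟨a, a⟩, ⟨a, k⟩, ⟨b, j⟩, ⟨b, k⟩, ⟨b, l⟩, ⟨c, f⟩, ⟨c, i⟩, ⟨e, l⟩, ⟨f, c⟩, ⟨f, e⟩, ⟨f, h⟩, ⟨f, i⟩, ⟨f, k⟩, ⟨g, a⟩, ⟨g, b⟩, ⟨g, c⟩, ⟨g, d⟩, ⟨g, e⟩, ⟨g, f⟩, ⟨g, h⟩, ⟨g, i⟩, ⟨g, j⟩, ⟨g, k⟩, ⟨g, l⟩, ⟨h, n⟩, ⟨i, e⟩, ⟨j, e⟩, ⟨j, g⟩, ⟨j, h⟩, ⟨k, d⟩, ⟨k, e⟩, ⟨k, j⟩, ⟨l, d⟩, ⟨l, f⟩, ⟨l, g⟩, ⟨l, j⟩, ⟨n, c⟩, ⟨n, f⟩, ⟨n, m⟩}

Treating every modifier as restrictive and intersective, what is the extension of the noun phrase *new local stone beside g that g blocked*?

∅

⟦beside g⟧ = {x : ⟨x, g⟩ ∈ ⟦beside⟧} = {a, c, g, h, i, k, l, m, n}
⟦that g blocked⟧ = {x : ⟨g, x⟩ ∈ ⟦blocked⟧} = {a, b, c, d, e, f, h, i, j, k, l}
⟦stone⟧ = {b, c, d, e, f, g, h, i, j, k, l}
… ∩ ⟦beside g⟧ = {b, c, d, e, f, g, h, i, j, k, l} ∩ {a, c, g, h, i, k, l, m, n} = {c, g, h, i, k, l}
… ∩ ⟦that g blocked⟧ = {c, g, h, i, k, l} ∩ {a, b, c, d, e, f, h, i, j, k, l} = {c, h, i, k, l}
… ∩ ⟦new⟧ = {c, h, i, k, l} ∩ {a, b, d, e, f, i, m} = {i}
… ∩ ⟦local⟧ = {i} ∩ {d, e, f, k, m} = ∅
So ⟦new local stone beside g that g blocked⟧ = ∅.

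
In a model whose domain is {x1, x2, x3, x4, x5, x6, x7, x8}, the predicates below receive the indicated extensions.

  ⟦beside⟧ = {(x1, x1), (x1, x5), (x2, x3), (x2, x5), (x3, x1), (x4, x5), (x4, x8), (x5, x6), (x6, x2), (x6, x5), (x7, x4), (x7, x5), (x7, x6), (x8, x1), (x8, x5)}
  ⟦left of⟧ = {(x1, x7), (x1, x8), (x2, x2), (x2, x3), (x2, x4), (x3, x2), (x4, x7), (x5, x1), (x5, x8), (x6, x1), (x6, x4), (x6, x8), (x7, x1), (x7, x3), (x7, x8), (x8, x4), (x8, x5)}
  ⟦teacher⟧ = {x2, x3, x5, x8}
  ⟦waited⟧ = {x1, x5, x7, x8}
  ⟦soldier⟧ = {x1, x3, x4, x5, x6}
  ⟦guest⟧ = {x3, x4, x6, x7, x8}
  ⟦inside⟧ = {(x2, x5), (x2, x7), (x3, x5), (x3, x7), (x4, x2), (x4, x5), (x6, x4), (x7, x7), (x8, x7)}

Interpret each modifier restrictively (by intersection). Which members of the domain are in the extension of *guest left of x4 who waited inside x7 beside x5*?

{x8}

⟦left of x4⟧ = {x : ⟨x, x4⟩ ∈ ⟦left of⟧} = {x2, x6, x8}
⟦who waited⟧ = ⟦waited⟧ = {x1, x5, x7, x8}
⟦inside x7⟧ = {x : ⟨x, x7⟩ ∈ ⟦inside⟧} = {x2, x3, x7, x8}
⟦beside x5⟧ = {x : ⟨x, x5⟩ ∈ ⟦beside⟧} = {x1, x2, x4, x6, x7, x8}
⟦guest⟧ = {x3, x4, x6, x7, x8}
… ∩ ⟦left of x4⟧ = {x3, x4, x6, x7, x8} ∩ {x2, x6, x8} = {x6, x8}
… ∩ ⟦who waited⟧ = {x6, x8} ∩ {x1, x5, x7, x8} = {x8}
… ∩ ⟦inside x7⟧ = {x8} ∩ {x2, x3, x7, x8} = {x8}
… ∩ ⟦beside x5⟧ = {x8} ∩ {x1, x2, x4, x6, x7, x8} = {x8}
So ⟦guest left of x4 who waited inside x7 beside x5⟧ = {x8}.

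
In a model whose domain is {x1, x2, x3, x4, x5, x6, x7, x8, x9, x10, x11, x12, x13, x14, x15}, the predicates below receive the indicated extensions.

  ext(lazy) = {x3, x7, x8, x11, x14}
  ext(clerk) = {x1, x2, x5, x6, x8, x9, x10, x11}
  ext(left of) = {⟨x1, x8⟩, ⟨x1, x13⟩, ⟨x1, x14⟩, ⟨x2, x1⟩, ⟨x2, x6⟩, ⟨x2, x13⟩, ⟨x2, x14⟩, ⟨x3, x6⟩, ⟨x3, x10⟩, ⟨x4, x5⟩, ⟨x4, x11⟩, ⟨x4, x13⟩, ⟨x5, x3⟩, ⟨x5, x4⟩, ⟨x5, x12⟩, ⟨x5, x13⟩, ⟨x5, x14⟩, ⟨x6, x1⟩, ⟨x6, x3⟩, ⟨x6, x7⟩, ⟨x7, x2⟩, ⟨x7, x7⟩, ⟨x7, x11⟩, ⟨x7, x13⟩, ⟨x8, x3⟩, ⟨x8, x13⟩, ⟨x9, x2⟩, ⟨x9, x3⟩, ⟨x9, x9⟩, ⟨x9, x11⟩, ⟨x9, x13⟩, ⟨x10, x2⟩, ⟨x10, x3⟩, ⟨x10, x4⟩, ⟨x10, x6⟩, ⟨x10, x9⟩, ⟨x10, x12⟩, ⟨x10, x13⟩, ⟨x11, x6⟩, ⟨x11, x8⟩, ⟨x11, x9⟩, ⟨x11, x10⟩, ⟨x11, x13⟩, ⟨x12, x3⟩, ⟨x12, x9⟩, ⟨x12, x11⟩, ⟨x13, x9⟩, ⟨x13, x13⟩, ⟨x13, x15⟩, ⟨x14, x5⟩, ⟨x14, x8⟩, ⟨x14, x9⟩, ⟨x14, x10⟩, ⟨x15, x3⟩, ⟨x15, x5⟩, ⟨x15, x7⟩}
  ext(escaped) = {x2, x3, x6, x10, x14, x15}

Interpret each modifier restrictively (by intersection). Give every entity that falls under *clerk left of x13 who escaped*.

⟦left of x13⟧ = {x : ⟨x, x13⟩ ∈ ⟦left of⟧} = {x1, x2, x4, x5, x7, x8, x9, x10, x11, x13}
⟦who escaped⟧ = ⟦escaped⟧ = {x2, x3, x6, x10, x14, x15}
⟦clerk⟧ = {x1, x2, x5, x6, x8, x9, x10, x11}
… ∩ ⟦left of x13⟧ = {x1, x2, x5, x6, x8, x9, x10, x11} ∩ {x1, x2, x4, x5, x7, x8, x9, x10, x11, x13} = {x1, x2, x5, x8, x9, x10, x11}
… ∩ ⟦who escaped⟧ = {x1, x2, x5, x8, x9, x10, x11} ∩ {x2, x3, x6, x10, x14, x15} = {x2, x10}
So ⟦clerk left of x13 who escaped⟧ = {x2, x10}.

{x2, x10}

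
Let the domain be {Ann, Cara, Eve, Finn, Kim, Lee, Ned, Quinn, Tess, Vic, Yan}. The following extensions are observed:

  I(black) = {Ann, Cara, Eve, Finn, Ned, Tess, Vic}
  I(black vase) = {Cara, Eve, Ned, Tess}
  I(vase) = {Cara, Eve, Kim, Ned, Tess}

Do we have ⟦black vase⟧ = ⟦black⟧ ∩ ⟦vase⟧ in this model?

yes

⟦black⟧ ∩ ⟦vase⟧ = {Ann, Cara, Eve, Finn, Ned, Tess, Vic} ∩ {Cara, Eve, Kim, Ned, Tess} = {Cara, Eve, Ned, Tess}
Observed ⟦black vase⟧ = {Cara, Eve, Ned, Tess}.
These coincide, so the modifier is intersective here.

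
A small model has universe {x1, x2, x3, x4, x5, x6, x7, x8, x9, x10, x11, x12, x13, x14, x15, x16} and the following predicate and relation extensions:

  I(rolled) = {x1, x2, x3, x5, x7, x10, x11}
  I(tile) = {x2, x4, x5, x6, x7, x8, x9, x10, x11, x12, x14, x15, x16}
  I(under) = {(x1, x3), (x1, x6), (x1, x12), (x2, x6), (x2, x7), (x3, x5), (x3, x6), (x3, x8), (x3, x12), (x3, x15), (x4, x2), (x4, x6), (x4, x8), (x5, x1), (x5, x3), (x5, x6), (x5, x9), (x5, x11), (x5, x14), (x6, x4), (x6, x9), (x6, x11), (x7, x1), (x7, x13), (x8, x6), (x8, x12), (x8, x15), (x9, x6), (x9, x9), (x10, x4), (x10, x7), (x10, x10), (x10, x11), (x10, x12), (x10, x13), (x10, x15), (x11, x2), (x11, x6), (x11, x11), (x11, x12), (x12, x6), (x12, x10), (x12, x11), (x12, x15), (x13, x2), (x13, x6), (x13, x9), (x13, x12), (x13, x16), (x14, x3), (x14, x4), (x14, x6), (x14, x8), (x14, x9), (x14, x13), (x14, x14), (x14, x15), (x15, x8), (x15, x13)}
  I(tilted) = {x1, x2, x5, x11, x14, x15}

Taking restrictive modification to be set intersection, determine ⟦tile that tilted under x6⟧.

{x2, x5, x11, x14}

⟦that tilted⟧ = ⟦tilted⟧ = {x1, x2, x5, x11, x14, x15}
⟦under x6⟧ = {x : ⟨x, x6⟩ ∈ ⟦under⟧} = {x1, x2, x3, x4, x5, x8, x9, x11, x12, x13, x14}
⟦tile⟧ = {x2, x4, x5, x6, x7, x8, x9, x10, x11, x12, x14, x15, x16}
… ∩ ⟦that tilted⟧ = {x2, x4, x5, x6, x7, x8, x9, x10, x11, x12, x14, x15, x16} ∩ {x1, x2, x5, x11, x14, x15} = {x2, x5, x11, x14, x15}
… ∩ ⟦under x6⟧ = {x2, x5, x11, x14, x15} ∩ {x1, x2, x3, x4, x5, x8, x9, x11, x12, x13, x14} = {x2, x5, x11, x14}
So ⟦tile that tilted under x6⟧ = {x2, x5, x11, x14}.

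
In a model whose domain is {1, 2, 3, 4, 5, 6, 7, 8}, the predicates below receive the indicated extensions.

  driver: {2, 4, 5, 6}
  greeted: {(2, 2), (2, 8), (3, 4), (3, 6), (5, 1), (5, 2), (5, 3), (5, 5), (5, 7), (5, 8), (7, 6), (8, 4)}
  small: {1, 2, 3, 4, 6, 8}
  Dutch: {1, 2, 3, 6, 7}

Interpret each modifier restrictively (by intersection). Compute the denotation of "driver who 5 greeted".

⟦who 5 greeted⟧ = {x : ⟨5, x⟩ ∈ ⟦greeted⟧} = {1, 2, 3, 5, 7, 8}
⟦driver⟧ = {2, 4, 5, 6}
… ∩ ⟦who 5 greeted⟧ = {2, 4, 5, 6} ∩ {1, 2, 3, 5, 7, 8} = {2, 5}
So ⟦driver who 5 greeted⟧ = {2, 5}.

{2, 5}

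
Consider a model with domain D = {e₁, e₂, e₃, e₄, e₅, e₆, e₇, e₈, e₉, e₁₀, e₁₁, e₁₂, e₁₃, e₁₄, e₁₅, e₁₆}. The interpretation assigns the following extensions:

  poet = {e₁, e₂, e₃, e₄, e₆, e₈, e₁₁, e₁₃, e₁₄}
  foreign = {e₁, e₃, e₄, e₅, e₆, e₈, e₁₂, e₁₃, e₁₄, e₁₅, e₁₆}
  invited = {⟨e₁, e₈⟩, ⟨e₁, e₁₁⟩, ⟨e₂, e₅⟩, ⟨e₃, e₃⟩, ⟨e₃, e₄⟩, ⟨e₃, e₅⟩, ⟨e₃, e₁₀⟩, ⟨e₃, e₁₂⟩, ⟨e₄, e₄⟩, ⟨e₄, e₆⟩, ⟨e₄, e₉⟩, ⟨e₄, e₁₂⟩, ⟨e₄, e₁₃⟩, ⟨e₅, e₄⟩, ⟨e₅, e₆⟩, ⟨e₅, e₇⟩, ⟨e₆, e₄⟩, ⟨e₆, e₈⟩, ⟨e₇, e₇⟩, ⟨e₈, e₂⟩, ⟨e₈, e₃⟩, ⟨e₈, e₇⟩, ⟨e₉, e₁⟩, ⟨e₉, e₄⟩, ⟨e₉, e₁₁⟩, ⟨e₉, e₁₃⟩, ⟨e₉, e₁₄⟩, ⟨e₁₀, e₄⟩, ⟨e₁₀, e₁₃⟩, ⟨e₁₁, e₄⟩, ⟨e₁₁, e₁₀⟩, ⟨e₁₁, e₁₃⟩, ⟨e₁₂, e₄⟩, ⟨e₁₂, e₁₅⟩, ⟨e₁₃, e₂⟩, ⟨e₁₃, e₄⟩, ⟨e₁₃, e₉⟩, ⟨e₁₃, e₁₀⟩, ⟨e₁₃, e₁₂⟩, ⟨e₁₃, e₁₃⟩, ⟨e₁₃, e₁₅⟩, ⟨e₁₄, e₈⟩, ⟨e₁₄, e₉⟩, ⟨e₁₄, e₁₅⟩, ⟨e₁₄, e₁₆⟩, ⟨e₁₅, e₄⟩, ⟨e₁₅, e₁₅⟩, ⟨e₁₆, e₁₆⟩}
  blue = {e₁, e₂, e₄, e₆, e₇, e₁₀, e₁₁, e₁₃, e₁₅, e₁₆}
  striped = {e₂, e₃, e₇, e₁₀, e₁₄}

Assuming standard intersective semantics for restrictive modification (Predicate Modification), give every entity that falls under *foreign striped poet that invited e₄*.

⟦that invited e₄⟧ = {x : ⟨x, e₄⟩ ∈ ⟦invited⟧} = {e₃, e₄, e₅, e₆, e₉, e₁₀, e₁₁, e₁₂, e₁₃, e₁₅}
⟦poet⟧ = {e₁, e₂, e₃, e₄, e₆, e₈, e₁₁, e₁₃, e₁₄}
… ∩ ⟦that invited e₄⟧ = {e₁, e₂, e₃, e₄, e₆, e₈, e₁₁, e₁₃, e₁₄} ∩ {e₃, e₄, e₅, e₆, e₉, e₁₀, e₁₁, e₁₂, e₁₃, e₁₅} = {e₃, e₄, e₆, e₁₁, e₁₃}
… ∩ ⟦foreign⟧ = {e₃, e₄, e₆, e₁₁, e₁₃} ∩ {e₁, e₃, e₄, e₅, e₆, e₈, e₁₂, e₁₃, e₁₄, e₁₅, e₁₆} = {e₃, e₄, e₆, e₁₃}
… ∩ ⟦striped⟧ = {e₃, e₄, e₆, e₁₃} ∩ {e₂, e₃, e₇, e₁₀, e₁₄} = {e₃}
So ⟦foreign striped poet that invited e₄⟧ = {e₃}.

{e₃}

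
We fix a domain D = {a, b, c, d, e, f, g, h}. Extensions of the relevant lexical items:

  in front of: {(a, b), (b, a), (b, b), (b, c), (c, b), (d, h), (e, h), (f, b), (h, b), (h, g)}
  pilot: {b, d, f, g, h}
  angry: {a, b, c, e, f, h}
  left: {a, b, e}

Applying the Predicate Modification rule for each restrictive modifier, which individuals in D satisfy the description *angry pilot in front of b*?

{b, f, h}

⟦in front of b⟧ = {x : ⟨x, b⟩ ∈ ⟦in front of⟧} = {a, b, c, f, h}
⟦pilot⟧ = {b, d, f, g, h}
… ∩ ⟦in front of b⟧ = {b, d, f, g, h} ∩ {a, b, c, f, h} = {b, f, h}
… ∩ ⟦angry⟧ = {b, f, h} ∩ {a, b, c, e, f, h} = {b, f, h}
So ⟦angry pilot in front of b⟧ = {b, f, h}.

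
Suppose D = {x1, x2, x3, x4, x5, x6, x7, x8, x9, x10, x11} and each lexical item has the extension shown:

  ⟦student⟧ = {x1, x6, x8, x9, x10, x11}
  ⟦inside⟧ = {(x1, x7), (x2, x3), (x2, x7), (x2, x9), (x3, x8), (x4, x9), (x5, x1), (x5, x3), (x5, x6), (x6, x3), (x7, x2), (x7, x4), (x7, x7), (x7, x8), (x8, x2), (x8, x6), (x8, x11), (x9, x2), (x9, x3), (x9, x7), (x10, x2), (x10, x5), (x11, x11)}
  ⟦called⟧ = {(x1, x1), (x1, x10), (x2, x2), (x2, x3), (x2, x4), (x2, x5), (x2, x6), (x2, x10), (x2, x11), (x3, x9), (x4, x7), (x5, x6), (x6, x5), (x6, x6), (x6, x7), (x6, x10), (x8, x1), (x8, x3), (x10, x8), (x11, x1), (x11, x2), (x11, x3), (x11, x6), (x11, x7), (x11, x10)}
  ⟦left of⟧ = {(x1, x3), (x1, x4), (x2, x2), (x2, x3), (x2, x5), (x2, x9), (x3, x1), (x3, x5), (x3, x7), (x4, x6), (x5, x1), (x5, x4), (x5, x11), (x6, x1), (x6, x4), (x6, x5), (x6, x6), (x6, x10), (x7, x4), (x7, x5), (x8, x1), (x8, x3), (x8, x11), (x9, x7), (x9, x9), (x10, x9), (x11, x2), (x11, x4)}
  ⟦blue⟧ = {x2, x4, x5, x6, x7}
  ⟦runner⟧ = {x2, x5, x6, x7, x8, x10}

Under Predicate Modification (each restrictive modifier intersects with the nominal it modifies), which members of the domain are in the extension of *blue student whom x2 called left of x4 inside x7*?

∅

⟦whom x2 called⟧ = {x : ⟨x2, x⟩ ∈ ⟦called⟧} = {x2, x3, x4, x5, x6, x10, x11}
⟦left of x4⟧ = {x : ⟨x, x4⟩ ∈ ⟦left of⟧} = {x1, x5, x6, x7, x11}
⟦inside x7⟧ = {x : ⟨x, x7⟩ ∈ ⟦inside⟧} = {x1, x2, x7, x9}
⟦student⟧ = {x1, x6, x8, x9, x10, x11}
… ∩ ⟦whom x2 called⟧ = {x1, x6, x8, x9, x10, x11} ∩ {x2, x3, x4, x5, x6, x10, x11} = {x6, x10, x11}
… ∩ ⟦left of x4⟧ = {x6, x10, x11} ∩ {x1, x5, x6, x7, x11} = {x6, x11}
… ∩ ⟦inside x7⟧ = {x6, x11} ∩ {x1, x2, x7, x9} = ∅
… ∩ ⟦blue⟧ = ∅ ∩ {x2, x4, x5, x6, x7} = ∅
So ⟦blue student whom x2 called left of x4 inside x7⟧ = ∅.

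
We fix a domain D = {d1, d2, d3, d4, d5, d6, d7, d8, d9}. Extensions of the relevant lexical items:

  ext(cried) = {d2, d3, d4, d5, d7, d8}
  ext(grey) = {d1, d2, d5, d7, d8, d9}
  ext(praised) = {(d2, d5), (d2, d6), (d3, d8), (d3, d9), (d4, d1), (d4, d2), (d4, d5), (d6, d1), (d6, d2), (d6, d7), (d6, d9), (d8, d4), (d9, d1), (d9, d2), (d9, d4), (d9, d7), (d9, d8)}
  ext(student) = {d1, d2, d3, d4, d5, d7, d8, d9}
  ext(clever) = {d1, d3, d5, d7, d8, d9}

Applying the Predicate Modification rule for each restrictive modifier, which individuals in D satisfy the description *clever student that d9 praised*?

⟦that d9 praised⟧ = {x : ⟨d9, x⟩ ∈ ⟦praised⟧} = {d1, d2, d4, d7, d8}
⟦student⟧ = {d1, d2, d3, d4, d5, d7, d8, d9}
… ∩ ⟦that d9 praised⟧ = {d1, d2, d3, d4, d5, d7, d8, d9} ∩ {d1, d2, d4, d7, d8} = {d1, d2, d4, d7, d8}
… ∩ ⟦clever⟧ = {d1, d2, d4, d7, d8} ∩ {d1, d3, d5, d7, d8, d9} = {d1, d7, d8}
So ⟦clever student that d9 praised⟧ = {d1, d7, d8}.

{d1, d7, d8}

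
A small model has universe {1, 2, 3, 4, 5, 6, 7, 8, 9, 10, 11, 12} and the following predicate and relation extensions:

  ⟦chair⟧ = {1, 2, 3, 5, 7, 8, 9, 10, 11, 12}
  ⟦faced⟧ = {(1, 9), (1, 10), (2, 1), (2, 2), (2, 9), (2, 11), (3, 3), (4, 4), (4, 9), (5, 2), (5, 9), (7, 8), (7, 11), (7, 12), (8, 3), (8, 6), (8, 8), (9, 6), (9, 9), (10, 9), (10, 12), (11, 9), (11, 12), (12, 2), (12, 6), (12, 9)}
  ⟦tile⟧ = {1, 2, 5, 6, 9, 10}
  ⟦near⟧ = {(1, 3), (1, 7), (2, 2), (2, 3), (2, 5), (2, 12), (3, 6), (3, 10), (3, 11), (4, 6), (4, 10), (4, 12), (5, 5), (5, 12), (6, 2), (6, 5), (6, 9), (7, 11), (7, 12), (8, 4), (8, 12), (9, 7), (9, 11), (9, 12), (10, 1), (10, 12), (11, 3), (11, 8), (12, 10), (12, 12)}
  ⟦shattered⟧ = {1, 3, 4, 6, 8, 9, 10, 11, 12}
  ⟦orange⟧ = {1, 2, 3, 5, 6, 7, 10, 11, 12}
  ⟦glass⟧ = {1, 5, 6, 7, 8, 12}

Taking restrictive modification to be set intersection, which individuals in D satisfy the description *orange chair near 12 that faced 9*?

{2, 5, 10, 12}

⟦near 12⟧ = {x : ⟨x, 12⟩ ∈ ⟦near⟧} = {2, 4, 5, 7, 8, 9, 10, 12}
⟦that faced 9⟧ = {x : ⟨x, 9⟩ ∈ ⟦faced⟧} = {1, 2, 4, 5, 9, 10, 11, 12}
⟦chair⟧ = {1, 2, 3, 5, 7, 8, 9, 10, 11, 12}
… ∩ ⟦near 12⟧ = {1, 2, 3, 5, 7, 8, 9, 10, 11, 12} ∩ {2, 4, 5, 7, 8, 9, 10, 12} = {2, 5, 7, 8, 9, 10, 12}
… ∩ ⟦that faced 9⟧ = {2, 5, 7, 8, 9, 10, 12} ∩ {1, 2, 4, 5, 9, 10, 11, 12} = {2, 5, 9, 10, 12}
… ∩ ⟦orange⟧ = {2, 5, 9, 10, 12} ∩ {1, 2, 3, 5, 6, 7, 10, 11, 12} = {2, 5, 10, 12}
So ⟦orange chair near 12 that faced 9⟧ = {2, 5, 10, 12}.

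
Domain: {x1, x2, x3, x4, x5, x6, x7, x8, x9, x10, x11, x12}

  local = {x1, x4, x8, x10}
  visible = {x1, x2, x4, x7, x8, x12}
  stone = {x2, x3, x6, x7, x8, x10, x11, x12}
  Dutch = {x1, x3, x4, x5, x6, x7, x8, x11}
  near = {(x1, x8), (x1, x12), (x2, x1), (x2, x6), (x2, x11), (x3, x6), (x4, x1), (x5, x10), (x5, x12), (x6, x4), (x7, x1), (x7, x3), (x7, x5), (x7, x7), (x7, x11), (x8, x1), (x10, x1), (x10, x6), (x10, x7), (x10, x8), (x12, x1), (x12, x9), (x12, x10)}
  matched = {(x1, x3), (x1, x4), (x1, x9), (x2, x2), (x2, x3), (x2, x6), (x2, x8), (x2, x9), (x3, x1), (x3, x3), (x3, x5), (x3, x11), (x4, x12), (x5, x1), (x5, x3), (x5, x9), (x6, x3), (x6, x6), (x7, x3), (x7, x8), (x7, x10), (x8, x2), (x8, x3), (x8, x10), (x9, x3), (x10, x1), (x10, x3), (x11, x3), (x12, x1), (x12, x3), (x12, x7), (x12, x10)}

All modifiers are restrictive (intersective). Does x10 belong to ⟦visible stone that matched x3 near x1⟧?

⟦that matched x3⟧ = {x : ⟨x, x3⟩ ∈ ⟦matched⟧} = {x1, x2, x3, x5, x6, x7, x8, x9, x10, x11, x12}
⟦near x1⟧ = {x : ⟨x, x1⟩ ∈ ⟦near⟧} = {x2, x4, x7, x8, x10, x12}
⟦stone⟧ = {x2, x3, x6, x7, x8, x10, x11, x12}
… ∩ ⟦that matched x3⟧ = {x2, x3, x6, x7, x8, x10, x11, x12} ∩ {x1, x2, x3, x5, x6, x7, x8, x9, x10, x11, x12} = {x2, x3, x6, x7, x8, x10, x11, x12}
… ∩ ⟦near x1⟧ = {x2, x3, x6, x7, x8, x10, x11, x12} ∩ {x2, x4, x7, x8, x10, x12} = {x2, x7, x8, x10, x12}
… ∩ ⟦visible⟧ = {x2, x7, x8, x10, x12} ∩ {x1, x2, x4, x7, x8, x12} = {x2, x7, x8, x12}
⟦visible stone that matched x3 near x1⟧ = {x2, x7, x8, x12}; x10 ∉ this set.

no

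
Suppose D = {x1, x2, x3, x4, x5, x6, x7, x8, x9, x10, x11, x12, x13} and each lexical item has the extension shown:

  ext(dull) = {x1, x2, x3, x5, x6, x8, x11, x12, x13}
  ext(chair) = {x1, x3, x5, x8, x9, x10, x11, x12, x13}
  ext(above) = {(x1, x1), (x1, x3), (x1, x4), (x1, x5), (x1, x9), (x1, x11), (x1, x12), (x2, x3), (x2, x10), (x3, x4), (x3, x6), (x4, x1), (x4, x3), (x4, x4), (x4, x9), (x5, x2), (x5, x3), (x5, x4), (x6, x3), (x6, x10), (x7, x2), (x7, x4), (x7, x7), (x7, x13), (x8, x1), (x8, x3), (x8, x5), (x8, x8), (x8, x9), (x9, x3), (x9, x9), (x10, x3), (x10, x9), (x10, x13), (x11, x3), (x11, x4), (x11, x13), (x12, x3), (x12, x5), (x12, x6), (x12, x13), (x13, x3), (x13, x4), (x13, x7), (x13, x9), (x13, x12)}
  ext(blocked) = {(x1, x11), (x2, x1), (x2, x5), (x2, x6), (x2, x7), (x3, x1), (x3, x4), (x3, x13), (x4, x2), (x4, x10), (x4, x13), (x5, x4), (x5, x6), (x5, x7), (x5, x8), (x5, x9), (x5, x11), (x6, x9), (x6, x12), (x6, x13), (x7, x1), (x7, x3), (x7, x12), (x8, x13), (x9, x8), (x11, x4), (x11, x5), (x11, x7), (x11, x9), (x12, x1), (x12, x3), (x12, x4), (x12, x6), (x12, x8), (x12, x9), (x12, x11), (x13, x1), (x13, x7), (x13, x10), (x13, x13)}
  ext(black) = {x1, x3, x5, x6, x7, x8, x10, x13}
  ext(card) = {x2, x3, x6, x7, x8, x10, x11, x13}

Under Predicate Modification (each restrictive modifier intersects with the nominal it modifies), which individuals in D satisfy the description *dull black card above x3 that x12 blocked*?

{x6, x8}

⟦above x3⟧ = {x : ⟨x, x3⟩ ∈ ⟦above⟧} = {x1, x2, x4, x5, x6, x8, x9, x10, x11, x12, x13}
⟦that x12 blocked⟧ = {x : ⟨x12, x⟩ ∈ ⟦blocked⟧} = {x1, x3, x4, x6, x8, x9, x11}
⟦card⟧ = {x2, x3, x6, x7, x8, x10, x11, x13}
… ∩ ⟦above x3⟧ = {x2, x3, x6, x7, x8, x10, x11, x13} ∩ {x1, x2, x4, x5, x6, x8, x9, x10, x11, x12, x13} = {x2, x6, x8, x10, x11, x13}
… ∩ ⟦that x12 blocked⟧ = {x2, x6, x8, x10, x11, x13} ∩ {x1, x3, x4, x6, x8, x9, x11} = {x6, x8, x11}
… ∩ ⟦dull⟧ = {x6, x8, x11} ∩ {x1, x2, x3, x5, x6, x8, x11, x12, x13} = {x6, x8, x11}
… ∩ ⟦black⟧ = {x6, x8, x11} ∩ {x1, x3, x5, x6, x7, x8, x10, x13} = {x6, x8}
So ⟦dull black card above x3 that x12 blocked⟧ = {x6, x8}.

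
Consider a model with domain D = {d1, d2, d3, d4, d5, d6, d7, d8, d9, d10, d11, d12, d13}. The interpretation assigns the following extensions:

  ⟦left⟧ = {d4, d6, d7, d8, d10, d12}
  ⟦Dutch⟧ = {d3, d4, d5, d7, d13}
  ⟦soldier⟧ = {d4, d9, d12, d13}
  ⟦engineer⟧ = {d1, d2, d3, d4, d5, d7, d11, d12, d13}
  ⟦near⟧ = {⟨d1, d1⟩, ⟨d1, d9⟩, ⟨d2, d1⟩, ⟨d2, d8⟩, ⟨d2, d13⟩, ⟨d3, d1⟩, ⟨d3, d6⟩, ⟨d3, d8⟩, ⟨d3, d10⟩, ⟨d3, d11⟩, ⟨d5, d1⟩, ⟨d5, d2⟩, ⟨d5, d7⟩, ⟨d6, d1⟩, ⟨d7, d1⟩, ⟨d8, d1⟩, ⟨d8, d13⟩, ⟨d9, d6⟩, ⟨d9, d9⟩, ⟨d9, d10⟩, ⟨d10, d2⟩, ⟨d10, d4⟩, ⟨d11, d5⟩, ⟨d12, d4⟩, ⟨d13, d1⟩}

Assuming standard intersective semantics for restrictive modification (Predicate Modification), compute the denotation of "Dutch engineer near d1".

{d3, d5, d7, d13}

⟦near d1⟧ = {x : ⟨x, d1⟩ ∈ ⟦near⟧} = {d1, d2, d3, d5, d6, d7, d8, d13}
⟦engineer⟧ = {d1, d2, d3, d4, d5, d7, d11, d12, d13}
… ∩ ⟦near d1⟧ = {d1, d2, d3, d4, d5, d7, d11, d12, d13} ∩ {d1, d2, d3, d5, d6, d7, d8, d13} = {d1, d2, d3, d5, d7, d13}
… ∩ ⟦Dutch⟧ = {d1, d2, d3, d5, d7, d13} ∩ {d3, d4, d5, d7, d13} = {d3, d5, d7, d13}
So ⟦Dutch engineer near d1⟧ = {d3, d5, d7, d13}.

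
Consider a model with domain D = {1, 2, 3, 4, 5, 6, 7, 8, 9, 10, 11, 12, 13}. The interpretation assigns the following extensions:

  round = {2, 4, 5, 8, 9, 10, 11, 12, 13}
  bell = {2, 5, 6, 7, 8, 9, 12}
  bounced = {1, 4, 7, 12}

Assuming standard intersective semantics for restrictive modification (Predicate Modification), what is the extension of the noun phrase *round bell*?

{2, 5, 8, 9, 12}

⟦bell⟧ = {2, 5, 6, 7, 8, 9, 12}
… ∩ ⟦round⟧ = {2, 5, 6, 7, 8, 9, 12} ∩ {2, 4, 5, 8, 9, 10, 11, 12, 13} = {2, 5, 8, 9, 12}
So ⟦round bell⟧ = {2, 5, 8, 9, 12}.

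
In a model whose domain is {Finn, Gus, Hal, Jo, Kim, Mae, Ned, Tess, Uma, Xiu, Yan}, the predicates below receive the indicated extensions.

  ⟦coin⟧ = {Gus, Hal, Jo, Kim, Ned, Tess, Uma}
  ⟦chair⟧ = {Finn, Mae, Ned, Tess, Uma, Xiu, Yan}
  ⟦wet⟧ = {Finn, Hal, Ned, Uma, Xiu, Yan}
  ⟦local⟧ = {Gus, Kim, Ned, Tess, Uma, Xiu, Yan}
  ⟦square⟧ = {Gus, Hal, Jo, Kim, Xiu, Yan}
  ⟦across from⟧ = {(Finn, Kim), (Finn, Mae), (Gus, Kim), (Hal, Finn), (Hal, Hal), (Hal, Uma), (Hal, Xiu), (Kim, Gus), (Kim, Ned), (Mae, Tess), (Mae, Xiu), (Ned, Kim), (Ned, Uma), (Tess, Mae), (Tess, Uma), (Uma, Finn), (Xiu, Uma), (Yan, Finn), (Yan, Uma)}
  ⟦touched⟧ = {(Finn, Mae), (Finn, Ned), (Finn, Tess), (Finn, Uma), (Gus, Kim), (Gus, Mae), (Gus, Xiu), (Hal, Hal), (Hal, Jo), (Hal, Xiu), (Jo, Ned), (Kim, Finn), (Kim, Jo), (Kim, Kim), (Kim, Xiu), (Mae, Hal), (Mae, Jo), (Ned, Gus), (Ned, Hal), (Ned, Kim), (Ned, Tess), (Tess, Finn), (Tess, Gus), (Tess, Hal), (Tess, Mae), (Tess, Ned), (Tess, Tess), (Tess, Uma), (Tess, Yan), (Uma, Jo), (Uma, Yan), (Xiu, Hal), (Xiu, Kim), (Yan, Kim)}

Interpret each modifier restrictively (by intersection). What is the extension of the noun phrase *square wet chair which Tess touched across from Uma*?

{Yan}

⟦which Tess touched⟧ = {x : ⟨Tess, x⟩ ∈ ⟦touched⟧} = {Finn, Gus, Hal, Mae, Ned, Tess, Uma, Yan}
⟦across from Uma⟧ = {x : ⟨x, Uma⟩ ∈ ⟦across from⟧} = {Hal, Ned, Tess, Xiu, Yan}
⟦chair⟧ = {Finn, Mae, Ned, Tess, Uma, Xiu, Yan}
… ∩ ⟦which Tess touched⟧ = {Finn, Mae, Ned, Tess, Uma, Xiu, Yan} ∩ {Finn, Gus, Hal, Mae, Ned, Tess, Uma, Yan} = {Finn, Mae, Ned, Tess, Uma, Yan}
… ∩ ⟦across from Uma⟧ = {Finn, Mae, Ned, Tess, Uma, Yan} ∩ {Hal, Ned, Tess, Xiu, Yan} = {Ned, Tess, Yan}
… ∩ ⟦square⟧ = {Ned, Tess, Yan} ∩ {Gus, Hal, Jo, Kim, Xiu, Yan} = {Yan}
… ∩ ⟦wet⟧ = {Yan} ∩ {Finn, Hal, Ned, Uma, Xiu, Yan} = {Yan}
So ⟦square wet chair which Tess touched across from Uma⟧ = {Yan}.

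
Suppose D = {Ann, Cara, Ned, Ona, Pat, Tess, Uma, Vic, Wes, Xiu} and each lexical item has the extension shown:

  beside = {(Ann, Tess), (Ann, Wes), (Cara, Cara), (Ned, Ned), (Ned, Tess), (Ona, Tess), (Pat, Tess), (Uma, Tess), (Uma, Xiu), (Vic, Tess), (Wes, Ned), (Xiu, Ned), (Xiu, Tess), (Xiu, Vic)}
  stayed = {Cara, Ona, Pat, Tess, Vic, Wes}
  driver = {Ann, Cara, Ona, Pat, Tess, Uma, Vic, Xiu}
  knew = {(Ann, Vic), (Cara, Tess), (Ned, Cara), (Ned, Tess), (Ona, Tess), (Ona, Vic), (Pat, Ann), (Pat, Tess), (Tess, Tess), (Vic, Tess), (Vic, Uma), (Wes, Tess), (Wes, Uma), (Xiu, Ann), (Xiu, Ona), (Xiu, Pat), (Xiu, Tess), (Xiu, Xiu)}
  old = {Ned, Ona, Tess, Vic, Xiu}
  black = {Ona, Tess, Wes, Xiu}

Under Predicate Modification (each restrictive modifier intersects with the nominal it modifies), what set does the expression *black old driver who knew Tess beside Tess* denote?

⟦who knew Tess⟧ = {x : ⟨x, Tess⟩ ∈ ⟦knew⟧} = {Cara, Ned, Ona, Pat, Tess, Vic, Wes, Xiu}
⟦beside Tess⟧ = {x : ⟨x, Tess⟩ ∈ ⟦beside⟧} = {Ann, Ned, Ona, Pat, Uma, Vic, Xiu}
⟦driver⟧ = {Ann, Cara, Ona, Pat, Tess, Uma, Vic, Xiu}
… ∩ ⟦who knew Tess⟧ = {Ann, Cara, Ona, Pat, Tess, Uma, Vic, Xiu} ∩ {Cara, Ned, Ona, Pat, Tess, Vic, Wes, Xiu} = {Cara, Ona, Pat, Tess, Vic, Xiu}
… ∩ ⟦beside Tess⟧ = {Cara, Ona, Pat, Tess, Vic, Xiu} ∩ {Ann, Ned, Ona, Pat, Uma, Vic, Xiu} = {Ona, Pat, Vic, Xiu}
… ∩ ⟦black⟧ = {Ona, Pat, Vic, Xiu} ∩ {Ona, Tess, Wes, Xiu} = {Ona, Xiu}
… ∩ ⟦old⟧ = {Ona, Xiu} ∩ {Ned, Ona, Tess, Vic, Xiu} = {Ona, Xiu}
So ⟦black old driver who knew Tess beside Tess⟧ = {Ona, Xiu}.

{Ona, Xiu}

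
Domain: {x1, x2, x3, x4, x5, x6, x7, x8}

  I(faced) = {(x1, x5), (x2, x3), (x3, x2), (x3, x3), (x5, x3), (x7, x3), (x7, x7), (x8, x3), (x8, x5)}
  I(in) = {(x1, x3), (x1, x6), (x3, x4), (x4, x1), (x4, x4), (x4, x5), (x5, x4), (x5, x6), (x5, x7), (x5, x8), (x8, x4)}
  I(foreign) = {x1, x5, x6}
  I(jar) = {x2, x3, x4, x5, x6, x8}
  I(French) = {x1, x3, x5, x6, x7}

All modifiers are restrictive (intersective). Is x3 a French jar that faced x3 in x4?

⟦that faced x3⟧ = {x : ⟨x, x3⟩ ∈ ⟦faced⟧} = {x2, x3, x5, x7, x8}
⟦in x4⟧ = {x : ⟨x, x4⟩ ∈ ⟦in⟧} = {x3, x4, x5, x8}
⟦jar⟧ = {x2, x3, x4, x5, x6, x8}
… ∩ ⟦that faced x3⟧ = {x2, x3, x4, x5, x6, x8} ∩ {x2, x3, x5, x7, x8} = {x2, x3, x5, x8}
… ∩ ⟦in x4⟧ = {x2, x3, x5, x8} ∩ {x3, x4, x5, x8} = {x3, x5, x8}
… ∩ ⟦French⟧ = {x3, x5, x8} ∩ {x1, x3, x5, x6, x7} = {x3, x5}
⟦French jar that faced x3 in x4⟧ = {x3, x5}; x3 ∈ this set.

yes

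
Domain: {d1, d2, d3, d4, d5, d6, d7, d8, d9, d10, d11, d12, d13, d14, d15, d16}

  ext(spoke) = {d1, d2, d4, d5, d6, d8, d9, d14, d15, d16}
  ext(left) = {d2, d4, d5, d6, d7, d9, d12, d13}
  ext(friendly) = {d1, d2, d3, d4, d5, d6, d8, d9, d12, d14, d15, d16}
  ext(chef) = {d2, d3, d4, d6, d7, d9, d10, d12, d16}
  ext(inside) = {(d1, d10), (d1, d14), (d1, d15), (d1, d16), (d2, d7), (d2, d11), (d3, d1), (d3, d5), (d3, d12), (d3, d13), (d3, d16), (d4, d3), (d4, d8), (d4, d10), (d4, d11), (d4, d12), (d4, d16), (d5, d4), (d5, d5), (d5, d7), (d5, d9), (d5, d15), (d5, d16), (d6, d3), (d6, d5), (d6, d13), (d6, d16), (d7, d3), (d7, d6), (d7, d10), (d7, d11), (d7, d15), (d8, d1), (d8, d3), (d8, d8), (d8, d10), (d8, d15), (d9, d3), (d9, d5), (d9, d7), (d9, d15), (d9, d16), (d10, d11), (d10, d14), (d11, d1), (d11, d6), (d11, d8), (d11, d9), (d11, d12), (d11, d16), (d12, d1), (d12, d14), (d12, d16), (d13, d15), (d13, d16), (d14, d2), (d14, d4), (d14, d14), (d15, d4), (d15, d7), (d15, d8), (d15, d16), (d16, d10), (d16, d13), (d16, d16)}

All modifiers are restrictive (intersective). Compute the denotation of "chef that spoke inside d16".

{d4, d6, d9, d16}

⟦that spoke⟧ = ⟦spoke⟧ = {d1, d2, d4, d5, d6, d8, d9, d14, d15, d16}
⟦inside d16⟧ = {x : ⟨x, d16⟩ ∈ ⟦inside⟧} = {d1, d3, d4, d5, d6, d9, d11, d12, d13, d15, d16}
⟦chef⟧ = {d2, d3, d4, d6, d7, d9, d10, d12, d16}
… ∩ ⟦that spoke⟧ = {d2, d3, d4, d6, d7, d9, d10, d12, d16} ∩ {d1, d2, d4, d5, d6, d8, d9, d14, d15, d16} = {d2, d4, d6, d9, d16}
… ∩ ⟦inside d16⟧ = {d2, d4, d6, d9, d16} ∩ {d1, d3, d4, d5, d6, d9, d11, d12, d13, d15, d16} = {d4, d6, d9, d16}
So ⟦chef that spoke inside d16⟧ = {d4, d6, d9, d16}.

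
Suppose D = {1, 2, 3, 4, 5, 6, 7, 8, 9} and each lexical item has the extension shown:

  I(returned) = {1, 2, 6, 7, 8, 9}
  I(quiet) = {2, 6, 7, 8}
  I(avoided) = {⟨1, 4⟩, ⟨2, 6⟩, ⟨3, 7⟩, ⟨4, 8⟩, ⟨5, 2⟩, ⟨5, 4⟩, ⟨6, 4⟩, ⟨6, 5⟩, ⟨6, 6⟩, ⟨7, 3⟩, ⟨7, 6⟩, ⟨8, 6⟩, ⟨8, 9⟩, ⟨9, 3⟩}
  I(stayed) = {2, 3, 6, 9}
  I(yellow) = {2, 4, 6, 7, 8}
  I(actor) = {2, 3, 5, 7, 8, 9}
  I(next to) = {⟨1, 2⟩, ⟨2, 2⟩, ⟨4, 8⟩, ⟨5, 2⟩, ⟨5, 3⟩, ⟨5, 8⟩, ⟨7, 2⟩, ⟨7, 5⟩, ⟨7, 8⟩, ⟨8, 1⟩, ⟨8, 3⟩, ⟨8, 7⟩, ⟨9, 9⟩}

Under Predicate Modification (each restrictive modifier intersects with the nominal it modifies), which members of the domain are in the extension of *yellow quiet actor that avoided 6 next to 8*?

⟦that avoided 6⟧ = {x : ⟨x, 6⟩ ∈ ⟦avoided⟧} = {2, 6, 7, 8}
⟦next to 8⟧ = {x : ⟨x, 8⟩ ∈ ⟦next to⟧} = {4, 5, 7}
⟦actor⟧ = {2, 3, 5, 7, 8, 9}
… ∩ ⟦that avoided 6⟧ = {2, 3, 5, 7, 8, 9} ∩ {2, 6, 7, 8} = {2, 7, 8}
… ∩ ⟦next to 8⟧ = {2, 7, 8} ∩ {4, 5, 7} = {7}
… ∩ ⟦yellow⟧ = {7} ∩ {2, 4, 6, 7, 8} = {7}
… ∩ ⟦quiet⟧ = {7} ∩ {2, 6, 7, 8} = {7}
So ⟦yellow quiet actor that avoided 6 next to 8⟧ = {7}.

{7}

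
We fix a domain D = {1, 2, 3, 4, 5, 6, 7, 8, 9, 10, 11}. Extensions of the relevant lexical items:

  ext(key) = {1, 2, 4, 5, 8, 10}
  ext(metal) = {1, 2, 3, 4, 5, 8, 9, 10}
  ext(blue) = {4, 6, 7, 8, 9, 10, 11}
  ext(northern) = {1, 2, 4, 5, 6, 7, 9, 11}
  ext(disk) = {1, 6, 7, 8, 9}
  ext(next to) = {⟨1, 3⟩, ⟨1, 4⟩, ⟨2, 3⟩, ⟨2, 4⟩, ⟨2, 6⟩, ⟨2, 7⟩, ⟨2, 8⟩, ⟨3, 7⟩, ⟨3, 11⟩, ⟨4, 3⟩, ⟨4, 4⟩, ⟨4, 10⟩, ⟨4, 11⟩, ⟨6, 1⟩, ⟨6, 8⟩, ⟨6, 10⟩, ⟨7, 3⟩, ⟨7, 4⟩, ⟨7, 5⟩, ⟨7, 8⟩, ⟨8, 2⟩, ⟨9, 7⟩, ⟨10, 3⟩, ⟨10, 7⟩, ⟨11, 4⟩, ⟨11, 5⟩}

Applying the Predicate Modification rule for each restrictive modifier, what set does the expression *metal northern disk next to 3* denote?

⟦next to 3⟧ = {x : ⟨x, 3⟩ ∈ ⟦next to⟧} = {1, 2, 4, 7, 10}
⟦disk⟧ = {1, 6, 7, 8, 9}
… ∩ ⟦next to 3⟧ = {1, 6, 7, 8, 9} ∩ {1, 2, 4, 7, 10} = {1, 7}
… ∩ ⟦metal⟧ = {1, 7} ∩ {1, 2, 3, 4, 5, 8, 9, 10} = {1}
… ∩ ⟦northern⟧ = {1} ∩ {1, 2, 4, 5, 6, 7, 9, 11} = {1}
So ⟦metal northern disk next to 3⟧ = {1}.

{1}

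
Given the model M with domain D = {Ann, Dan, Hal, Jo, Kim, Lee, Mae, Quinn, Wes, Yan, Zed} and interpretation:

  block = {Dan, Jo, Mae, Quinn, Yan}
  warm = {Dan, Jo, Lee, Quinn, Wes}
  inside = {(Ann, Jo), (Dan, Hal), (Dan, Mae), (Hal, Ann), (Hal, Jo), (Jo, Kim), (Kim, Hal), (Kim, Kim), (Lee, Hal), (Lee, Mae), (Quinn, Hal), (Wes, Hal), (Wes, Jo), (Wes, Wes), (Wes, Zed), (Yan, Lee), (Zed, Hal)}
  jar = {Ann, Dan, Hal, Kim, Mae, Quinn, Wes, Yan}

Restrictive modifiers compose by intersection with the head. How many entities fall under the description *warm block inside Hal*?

⟦inside Hal⟧ = {x : ⟨x, Hal⟩ ∈ ⟦inside⟧} = {Dan, Kim, Lee, Quinn, Wes, Zed}
⟦block⟧ = {Dan, Jo, Mae, Quinn, Yan}
… ∩ ⟦inside Hal⟧ = {Dan, Jo, Mae, Quinn, Yan} ∩ {Dan, Kim, Lee, Quinn, Wes, Zed} = {Dan, Quinn}
… ∩ ⟦warm⟧ = {Dan, Quinn} ∩ {Dan, Jo, Lee, Quinn, Wes} = {Dan, Quinn}
⟦warm block inside Hal⟧ = {Dan, Quinn}, so the cardinality is 2.

2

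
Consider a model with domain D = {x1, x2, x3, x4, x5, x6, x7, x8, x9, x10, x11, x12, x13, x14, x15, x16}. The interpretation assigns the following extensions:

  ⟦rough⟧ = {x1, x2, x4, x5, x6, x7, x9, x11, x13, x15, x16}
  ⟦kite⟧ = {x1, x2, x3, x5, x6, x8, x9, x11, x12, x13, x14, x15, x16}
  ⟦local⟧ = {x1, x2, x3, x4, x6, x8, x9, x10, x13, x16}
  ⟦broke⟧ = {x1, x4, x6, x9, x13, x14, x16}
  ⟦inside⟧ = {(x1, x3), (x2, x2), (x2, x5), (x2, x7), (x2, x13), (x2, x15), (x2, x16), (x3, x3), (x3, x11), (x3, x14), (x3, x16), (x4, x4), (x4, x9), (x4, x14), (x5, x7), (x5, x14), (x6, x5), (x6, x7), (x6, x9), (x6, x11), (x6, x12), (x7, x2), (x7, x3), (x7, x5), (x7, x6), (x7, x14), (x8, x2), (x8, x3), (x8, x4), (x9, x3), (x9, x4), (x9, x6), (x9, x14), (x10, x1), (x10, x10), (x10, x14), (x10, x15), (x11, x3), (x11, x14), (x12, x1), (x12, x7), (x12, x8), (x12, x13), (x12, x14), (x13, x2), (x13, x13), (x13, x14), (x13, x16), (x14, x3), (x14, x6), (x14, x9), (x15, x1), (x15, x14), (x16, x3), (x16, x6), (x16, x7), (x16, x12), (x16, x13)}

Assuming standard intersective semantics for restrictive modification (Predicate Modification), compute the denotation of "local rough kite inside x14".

⟦inside x14⟧ = {x : ⟨x, x14⟩ ∈ ⟦inside⟧} = {x3, x4, x5, x7, x9, x10, x11, x12, x13, x15}
⟦kite⟧ = {x1, x2, x3, x5, x6, x8, x9, x11, x12, x13, x14, x15, x16}
… ∩ ⟦inside x14⟧ = {x1, x2, x3, x5, x6, x8, x9, x11, x12, x13, x14, x15, x16} ∩ {x3, x4, x5, x7, x9, x10, x11, x12, x13, x15} = {x3, x5, x9, x11, x12, x13, x15}
… ∩ ⟦local⟧ = {x3, x5, x9, x11, x12, x13, x15} ∩ {x1, x2, x3, x4, x6, x8, x9, x10, x13, x16} = {x3, x9, x13}
… ∩ ⟦rough⟧ = {x3, x9, x13} ∩ {x1, x2, x4, x5, x6, x7, x9, x11, x13, x15, x16} = {x9, x13}
So ⟦local rough kite inside x14⟧ = {x9, x13}.

{x9, x13}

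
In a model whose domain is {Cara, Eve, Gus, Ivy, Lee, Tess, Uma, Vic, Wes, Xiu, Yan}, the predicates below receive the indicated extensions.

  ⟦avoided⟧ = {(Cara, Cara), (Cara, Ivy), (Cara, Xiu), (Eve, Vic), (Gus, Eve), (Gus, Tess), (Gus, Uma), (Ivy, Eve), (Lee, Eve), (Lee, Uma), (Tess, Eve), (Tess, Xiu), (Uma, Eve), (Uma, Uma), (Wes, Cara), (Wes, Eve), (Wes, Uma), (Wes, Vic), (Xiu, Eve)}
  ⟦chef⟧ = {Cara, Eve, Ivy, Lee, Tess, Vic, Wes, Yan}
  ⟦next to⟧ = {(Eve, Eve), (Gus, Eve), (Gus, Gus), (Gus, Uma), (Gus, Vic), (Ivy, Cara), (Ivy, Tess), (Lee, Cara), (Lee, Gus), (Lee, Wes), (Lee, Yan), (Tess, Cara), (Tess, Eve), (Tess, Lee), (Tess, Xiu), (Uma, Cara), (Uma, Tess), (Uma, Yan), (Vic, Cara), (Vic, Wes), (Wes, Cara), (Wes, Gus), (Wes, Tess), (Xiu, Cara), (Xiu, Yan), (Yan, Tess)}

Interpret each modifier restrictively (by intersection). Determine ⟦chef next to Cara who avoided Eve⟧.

⟦next to Cara⟧ = {x : ⟨x, Cara⟩ ∈ ⟦next to⟧} = {Ivy, Lee, Tess, Uma, Vic, Wes, Xiu}
⟦who avoided Eve⟧ = {x : ⟨x, Eve⟩ ∈ ⟦avoided⟧} = {Gus, Ivy, Lee, Tess, Uma, Wes, Xiu}
⟦chef⟧ = {Cara, Eve, Ivy, Lee, Tess, Vic, Wes, Yan}
… ∩ ⟦next to Cara⟧ = {Cara, Eve, Ivy, Lee, Tess, Vic, Wes, Yan} ∩ {Ivy, Lee, Tess, Uma, Vic, Wes, Xiu} = {Ivy, Lee, Tess, Vic, Wes}
… ∩ ⟦who avoided Eve⟧ = {Ivy, Lee, Tess, Vic, Wes} ∩ {Gus, Ivy, Lee, Tess, Uma, Wes, Xiu} = {Ivy, Lee, Tess, Wes}
So ⟦chef next to Cara who avoided Eve⟧ = {Ivy, Lee, Tess, Wes}.

{Ivy, Lee, Tess, Wes}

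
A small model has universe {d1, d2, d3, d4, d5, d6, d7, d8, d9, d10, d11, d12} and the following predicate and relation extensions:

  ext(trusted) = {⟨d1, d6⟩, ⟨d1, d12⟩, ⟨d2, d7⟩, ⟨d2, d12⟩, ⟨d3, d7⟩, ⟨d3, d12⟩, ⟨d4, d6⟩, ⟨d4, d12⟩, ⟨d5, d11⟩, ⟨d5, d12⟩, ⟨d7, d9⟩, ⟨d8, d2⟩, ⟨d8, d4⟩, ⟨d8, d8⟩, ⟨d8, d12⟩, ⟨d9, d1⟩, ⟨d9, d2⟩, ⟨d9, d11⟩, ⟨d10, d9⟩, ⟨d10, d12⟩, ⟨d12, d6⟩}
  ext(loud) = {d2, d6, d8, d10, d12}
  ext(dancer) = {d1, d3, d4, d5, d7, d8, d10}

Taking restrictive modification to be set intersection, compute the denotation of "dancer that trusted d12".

{d1, d3, d4, d5, d8, d10}

⟦that trusted d12⟧ = {x : ⟨x, d12⟩ ∈ ⟦trusted⟧} = {d1, d2, d3, d4, d5, d8, d10}
⟦dancer⟧ = {d1, d3, d4, d5, d7, d8, d10}
… ∩ ⟦that trusted d12⟧ = {d1, d3, d4, d5, d7, d8, d10} ∩ {d1, d2, d3, d4, d5, d8, d10} = {d1, d3, d4, d5, d8, d10}
So ⟦dancer that trusted d12⟧ = {d1, d3, d4, d5, d8, d10}.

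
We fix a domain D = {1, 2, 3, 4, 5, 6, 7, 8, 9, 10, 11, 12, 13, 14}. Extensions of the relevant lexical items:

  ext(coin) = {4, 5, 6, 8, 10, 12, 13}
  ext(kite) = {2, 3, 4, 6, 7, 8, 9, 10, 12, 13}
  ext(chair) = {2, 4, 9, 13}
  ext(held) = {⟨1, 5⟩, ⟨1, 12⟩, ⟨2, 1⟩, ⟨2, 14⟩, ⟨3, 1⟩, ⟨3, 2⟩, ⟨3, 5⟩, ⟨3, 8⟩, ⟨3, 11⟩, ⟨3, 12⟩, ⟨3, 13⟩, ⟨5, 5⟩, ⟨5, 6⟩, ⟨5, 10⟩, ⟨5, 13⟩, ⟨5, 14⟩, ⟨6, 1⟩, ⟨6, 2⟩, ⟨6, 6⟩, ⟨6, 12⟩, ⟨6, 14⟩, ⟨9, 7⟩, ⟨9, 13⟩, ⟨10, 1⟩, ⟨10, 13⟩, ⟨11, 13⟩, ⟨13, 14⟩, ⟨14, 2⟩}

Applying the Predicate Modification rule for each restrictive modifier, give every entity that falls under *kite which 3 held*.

{2, 8, 12, 13}

⟦which 3 held⟧ = {x : ⟨3, x⟩ ∈ ⟦held⟧} = {1, 2, 5, 8, 11, 12, 13}
⟦kite⟧ = {2, 3, 4, 6, 7, 8, 9, 10, 12, 13}
… ∩ ⟦which 3 held⟧ = {2, 3, 4, 6, 7, 8, 9, 10, 12, 13} ∩ {1, 2, 5, 8, 11, 12, 13} = {2, 8, 12, 13}
So ⟦kite which 3 held⟧ = {2, 8, 12, 13}.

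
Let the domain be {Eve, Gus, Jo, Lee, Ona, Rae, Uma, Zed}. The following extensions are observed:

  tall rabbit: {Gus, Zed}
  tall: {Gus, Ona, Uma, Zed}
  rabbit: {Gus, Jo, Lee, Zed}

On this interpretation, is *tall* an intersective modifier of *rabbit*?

⟦tall⟧ ∩ ⟦rabbit⟧ = {Gus, Ona, Uma, Zed} ∩ {Gus, Jo, Lee, Zed} = {Gus, Zed}
Observed ⟦tall rabbit⟧ = {Gus, Zed}.
These coincide, so the modifier is intersective here.

yes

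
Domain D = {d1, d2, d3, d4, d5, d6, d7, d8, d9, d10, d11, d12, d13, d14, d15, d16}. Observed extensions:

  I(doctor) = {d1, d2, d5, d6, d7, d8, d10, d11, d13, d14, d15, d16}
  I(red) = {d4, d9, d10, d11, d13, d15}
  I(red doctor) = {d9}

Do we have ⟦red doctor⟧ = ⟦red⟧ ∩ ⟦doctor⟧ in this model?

no

⟦red⟧ ∩ ⟦doctor⟧ = {d4, d9, d10, d11, d13, d15} ∩ {d1, d2, d5, d6, d7, d8, d10, d11, d13, d14, d15, d16} = {d10, d11, d13, d15}
Observed ⟦red doctor⟧ = {d9}.
These differ, so the modifier is not intersective in this model.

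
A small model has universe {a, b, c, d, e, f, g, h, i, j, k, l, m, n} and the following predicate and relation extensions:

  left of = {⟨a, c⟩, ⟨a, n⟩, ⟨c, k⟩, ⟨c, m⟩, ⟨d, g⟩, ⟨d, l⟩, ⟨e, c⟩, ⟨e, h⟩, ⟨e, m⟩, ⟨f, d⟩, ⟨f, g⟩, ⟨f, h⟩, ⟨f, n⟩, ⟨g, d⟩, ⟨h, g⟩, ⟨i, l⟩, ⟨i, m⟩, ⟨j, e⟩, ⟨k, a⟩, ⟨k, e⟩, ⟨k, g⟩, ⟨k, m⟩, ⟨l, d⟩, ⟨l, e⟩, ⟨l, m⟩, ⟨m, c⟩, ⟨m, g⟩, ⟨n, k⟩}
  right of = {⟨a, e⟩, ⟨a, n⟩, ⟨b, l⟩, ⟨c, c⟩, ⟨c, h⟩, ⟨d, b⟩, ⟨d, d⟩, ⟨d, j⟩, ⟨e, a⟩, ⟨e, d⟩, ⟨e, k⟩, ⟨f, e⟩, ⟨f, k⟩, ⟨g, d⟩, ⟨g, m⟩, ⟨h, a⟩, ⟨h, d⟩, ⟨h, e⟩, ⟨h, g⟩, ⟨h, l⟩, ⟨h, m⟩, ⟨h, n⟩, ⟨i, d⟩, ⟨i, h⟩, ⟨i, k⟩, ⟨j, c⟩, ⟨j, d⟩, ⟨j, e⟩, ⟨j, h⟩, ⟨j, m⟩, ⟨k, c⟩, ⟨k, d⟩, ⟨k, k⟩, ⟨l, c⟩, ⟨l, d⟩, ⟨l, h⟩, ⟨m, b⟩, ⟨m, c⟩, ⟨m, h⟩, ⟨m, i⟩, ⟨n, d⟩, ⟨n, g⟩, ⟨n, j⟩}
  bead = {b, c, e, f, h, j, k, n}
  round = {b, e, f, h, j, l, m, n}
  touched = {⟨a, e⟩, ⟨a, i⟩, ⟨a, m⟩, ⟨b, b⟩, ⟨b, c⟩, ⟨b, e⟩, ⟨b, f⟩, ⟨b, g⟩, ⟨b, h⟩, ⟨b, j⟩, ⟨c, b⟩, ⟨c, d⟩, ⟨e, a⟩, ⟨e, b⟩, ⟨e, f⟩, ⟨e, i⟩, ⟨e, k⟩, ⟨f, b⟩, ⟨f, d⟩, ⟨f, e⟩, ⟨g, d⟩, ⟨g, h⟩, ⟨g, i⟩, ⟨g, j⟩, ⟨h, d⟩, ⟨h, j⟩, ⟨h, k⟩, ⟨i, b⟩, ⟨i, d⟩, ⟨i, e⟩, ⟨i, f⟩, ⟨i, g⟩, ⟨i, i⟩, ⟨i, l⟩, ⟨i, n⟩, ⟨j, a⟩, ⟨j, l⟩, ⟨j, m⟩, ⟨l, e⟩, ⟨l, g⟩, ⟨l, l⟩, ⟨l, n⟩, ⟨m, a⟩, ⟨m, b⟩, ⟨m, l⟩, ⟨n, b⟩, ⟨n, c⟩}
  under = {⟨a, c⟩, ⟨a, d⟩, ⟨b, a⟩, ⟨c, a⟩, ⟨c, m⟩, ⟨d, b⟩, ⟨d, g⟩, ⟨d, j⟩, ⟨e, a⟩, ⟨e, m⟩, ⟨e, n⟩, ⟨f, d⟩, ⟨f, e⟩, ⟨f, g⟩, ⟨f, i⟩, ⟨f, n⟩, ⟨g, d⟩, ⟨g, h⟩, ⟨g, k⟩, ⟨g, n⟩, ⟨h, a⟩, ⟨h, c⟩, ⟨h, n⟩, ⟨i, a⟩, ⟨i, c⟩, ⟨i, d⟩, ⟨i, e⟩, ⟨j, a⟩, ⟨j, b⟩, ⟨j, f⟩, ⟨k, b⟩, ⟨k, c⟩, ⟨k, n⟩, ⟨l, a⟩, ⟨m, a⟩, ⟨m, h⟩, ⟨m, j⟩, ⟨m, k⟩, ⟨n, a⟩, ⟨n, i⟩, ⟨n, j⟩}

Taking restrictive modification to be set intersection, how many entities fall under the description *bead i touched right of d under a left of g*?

⟦i touched⟧ = {x : ⟨i, x⟩ ∈ ⟦touched⟧} = {b, d, e, f, g, i, l, n}
⟦right of d⟧ = {x : ⟨x, d⟩ ∈ ⟦right of⟧} = {d, e, g, h, i, j, k, l, n}
⟦under a⟧ = {x : ⟨x, a⟩ ∈ ⟦under⟧} = {b, c, e, h, i, j, l, m, n}
⟦left of g⟧ = {x : ⟨x, g⟩ ∈ ⟦left of⟧} = {d, f, h, k, m}
⟦bead⟧ = {b, c, e, f, h, j, k, n}
… ∩ ⟦i touched⟧ = {b, c, e, f, h, j, k, n} ∩ {b, d, e, f, g, i, l, n} = {b, e, f, n}
… ∩ ⟦right of d⟧ = {b, e, f, n} ∩ {d, e, g, h, i, j, k, l, n} = {e, n}
… ∩ ⟦under a⟧ = {e, n} ∩ {b, c, e, h, i, j, l, m, n} = {e, n}
… ∩ ⟦left of g⟧ = {e, n} ∩ {d, f, h, k, m} = ∅
⟦bead i touched right of d under a left of g⟧ = ∅, so the cardinality is 0.

0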